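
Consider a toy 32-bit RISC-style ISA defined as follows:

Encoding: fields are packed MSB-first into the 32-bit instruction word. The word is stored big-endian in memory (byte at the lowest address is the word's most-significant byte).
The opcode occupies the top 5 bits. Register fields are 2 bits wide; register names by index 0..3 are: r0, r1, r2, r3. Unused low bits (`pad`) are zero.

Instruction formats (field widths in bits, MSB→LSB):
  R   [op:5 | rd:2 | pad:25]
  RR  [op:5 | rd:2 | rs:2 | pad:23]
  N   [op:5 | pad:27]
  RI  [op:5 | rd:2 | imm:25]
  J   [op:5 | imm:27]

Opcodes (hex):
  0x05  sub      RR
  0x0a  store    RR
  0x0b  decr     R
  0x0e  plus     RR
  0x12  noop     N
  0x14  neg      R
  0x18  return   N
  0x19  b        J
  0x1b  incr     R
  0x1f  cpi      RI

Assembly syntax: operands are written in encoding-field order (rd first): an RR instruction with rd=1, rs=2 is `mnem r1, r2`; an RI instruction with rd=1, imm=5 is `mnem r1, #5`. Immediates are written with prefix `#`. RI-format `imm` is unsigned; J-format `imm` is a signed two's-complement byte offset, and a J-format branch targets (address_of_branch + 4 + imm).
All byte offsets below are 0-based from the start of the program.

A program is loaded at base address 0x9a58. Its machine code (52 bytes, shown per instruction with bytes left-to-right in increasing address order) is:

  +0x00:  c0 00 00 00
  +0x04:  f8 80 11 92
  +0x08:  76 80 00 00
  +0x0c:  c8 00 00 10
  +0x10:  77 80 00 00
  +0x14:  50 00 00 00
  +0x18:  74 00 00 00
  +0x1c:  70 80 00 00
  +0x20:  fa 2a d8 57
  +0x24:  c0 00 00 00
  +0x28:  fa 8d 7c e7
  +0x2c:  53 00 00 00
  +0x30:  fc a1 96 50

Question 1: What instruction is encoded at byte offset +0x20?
cpi r1, #2807895

[20] fa 2a d8 57 → 0xfa2ad857
  opcode bits[31:27]=0x1f: cpi/RI
  rd: (w>>25)&0x3=0x1 → r1
  imm: (w>>0)&0x1ffffff=0x2ad857 → #2807895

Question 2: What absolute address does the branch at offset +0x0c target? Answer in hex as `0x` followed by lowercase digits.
off 0x0c: read c8 00 00 10 as big → 0xc8000010
  opcode bits[31:27]=0x19: b/J
  imm@[26:0]=0x10 ⇒ #16
  target = base 0x9a58 + off 0x0c + 4 + imm 16 = 0x9a78

0x9a78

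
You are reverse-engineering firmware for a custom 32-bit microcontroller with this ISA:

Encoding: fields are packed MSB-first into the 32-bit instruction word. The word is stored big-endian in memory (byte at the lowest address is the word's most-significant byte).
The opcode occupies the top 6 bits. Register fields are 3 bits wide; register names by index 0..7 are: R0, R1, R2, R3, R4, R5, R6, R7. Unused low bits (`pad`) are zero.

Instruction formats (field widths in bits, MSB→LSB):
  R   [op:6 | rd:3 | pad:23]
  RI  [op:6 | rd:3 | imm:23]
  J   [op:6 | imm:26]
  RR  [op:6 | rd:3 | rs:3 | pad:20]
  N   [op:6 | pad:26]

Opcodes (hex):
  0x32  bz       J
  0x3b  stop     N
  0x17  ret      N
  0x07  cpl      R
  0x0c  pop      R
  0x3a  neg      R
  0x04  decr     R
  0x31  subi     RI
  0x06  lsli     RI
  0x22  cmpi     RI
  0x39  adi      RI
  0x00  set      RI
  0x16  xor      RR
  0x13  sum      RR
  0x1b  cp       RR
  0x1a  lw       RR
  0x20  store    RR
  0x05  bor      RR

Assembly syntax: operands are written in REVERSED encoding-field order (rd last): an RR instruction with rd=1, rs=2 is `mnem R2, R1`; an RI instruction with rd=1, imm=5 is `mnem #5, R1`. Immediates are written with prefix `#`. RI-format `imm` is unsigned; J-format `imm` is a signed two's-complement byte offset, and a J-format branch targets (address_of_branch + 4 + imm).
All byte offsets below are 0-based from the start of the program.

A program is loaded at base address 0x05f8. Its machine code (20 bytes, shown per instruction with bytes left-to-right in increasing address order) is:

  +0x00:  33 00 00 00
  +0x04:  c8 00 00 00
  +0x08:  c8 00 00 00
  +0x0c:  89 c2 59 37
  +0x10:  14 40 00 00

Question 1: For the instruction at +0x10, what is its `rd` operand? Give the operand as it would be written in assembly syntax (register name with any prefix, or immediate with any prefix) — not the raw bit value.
R0

@+10  big-endian(14 40 00 00) = 0x14400000
  opcode bits[31:26]=0x5: bor/RR
  [25:23] rd=0 = R0
  [22:20] rs=4 = R4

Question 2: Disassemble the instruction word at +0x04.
bz #0

off 0x04: read c8 00 00 00 as big → 0xc8000000
  op=0xc8000000>>26=0x32 ⇒ bz (J)
  imm: (w>>0)&0x3ffffff=0x0 → #0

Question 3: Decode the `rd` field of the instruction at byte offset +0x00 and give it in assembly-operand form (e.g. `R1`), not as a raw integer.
R6

[00] 33 00 00 00 → 0x33000000
  opcode bits[31:26]=0xc: pop/R
  rd: (w>>23)&0x7=0x6 → R6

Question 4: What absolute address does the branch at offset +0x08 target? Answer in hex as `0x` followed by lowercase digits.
0x0604

+0x08: c8 00 00 00 ⇒ word 0xc8000000 (big)
  op=0xc8000000>>26=0x32 ⇒ bz (J)
  [25:0] imm=0 = #0
  target = base 0x05f8 + off 0x08 + 4 + imm 0 = 0x0604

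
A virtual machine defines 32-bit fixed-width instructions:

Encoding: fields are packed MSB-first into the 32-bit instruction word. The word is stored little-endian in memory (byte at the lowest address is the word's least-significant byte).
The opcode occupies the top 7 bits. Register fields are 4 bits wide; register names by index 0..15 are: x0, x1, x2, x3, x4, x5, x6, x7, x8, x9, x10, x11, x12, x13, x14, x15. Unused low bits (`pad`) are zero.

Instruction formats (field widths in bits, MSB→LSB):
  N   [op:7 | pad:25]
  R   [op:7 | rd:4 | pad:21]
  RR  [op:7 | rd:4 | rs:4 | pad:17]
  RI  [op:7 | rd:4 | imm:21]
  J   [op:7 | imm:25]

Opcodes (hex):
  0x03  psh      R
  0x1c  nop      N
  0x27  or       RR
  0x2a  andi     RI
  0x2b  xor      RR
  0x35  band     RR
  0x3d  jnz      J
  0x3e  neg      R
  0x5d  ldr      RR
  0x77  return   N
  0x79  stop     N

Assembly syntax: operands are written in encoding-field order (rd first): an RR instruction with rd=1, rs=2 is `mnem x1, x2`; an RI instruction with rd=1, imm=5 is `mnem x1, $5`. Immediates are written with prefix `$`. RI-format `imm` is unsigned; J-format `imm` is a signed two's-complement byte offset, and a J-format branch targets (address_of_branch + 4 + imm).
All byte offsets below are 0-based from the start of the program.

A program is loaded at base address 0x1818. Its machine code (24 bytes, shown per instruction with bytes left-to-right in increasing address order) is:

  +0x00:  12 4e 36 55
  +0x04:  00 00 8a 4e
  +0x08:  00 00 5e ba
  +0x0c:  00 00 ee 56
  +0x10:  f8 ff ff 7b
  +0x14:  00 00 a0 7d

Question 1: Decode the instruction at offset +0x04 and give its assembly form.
or x4, x5

+0x04: 00 00 8a 4e ⇒ word 0x4e8a0000 (little)
  opcode bits[31:25]=0x27: or/RR
  rd@[24:21]=0x4 ⇒ x4
  rs@[20:17]=0x5 ⇒ x5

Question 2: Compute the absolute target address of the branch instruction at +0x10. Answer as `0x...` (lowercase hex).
off 0x10: read f8 ff ff 7b as little → 0x7bfffff8
  opcode bits[31:25]=0x3d: jnz/J
  imm: (w>>0)&0x1ffffff=0x1fffff8 (s25→-8) → $-8
  target = base 0x1818 + off 0x10 + 4 + imm -8 = 0x1824

0x1824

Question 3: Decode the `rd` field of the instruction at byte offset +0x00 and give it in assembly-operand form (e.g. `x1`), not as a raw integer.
x9

[00] 12 4e 36 55 → 0x55364e12
  top 7b → 0x2a → andi [RI]
  rd: (w>>21)&0xf=0x9 → x9
  imm: (w>>0)&0x1fffff=0x164e12 → $1461778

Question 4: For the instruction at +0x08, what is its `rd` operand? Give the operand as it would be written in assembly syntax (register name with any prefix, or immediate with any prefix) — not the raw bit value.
off 0x08: read 00 00 5e ba as little → 0xba5e0000
  top 7b → 0x5d → ldr [RR]
  rd: (w>>21)&0xf=0x2 → x2
  rs: (w>>17)&0xf=0xf → x15

x2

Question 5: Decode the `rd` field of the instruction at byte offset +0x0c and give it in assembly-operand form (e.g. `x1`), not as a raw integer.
+0x0c: 00 00 ee 56 ⇒ word 0x56ee0000 (little)
  opcode bits[31:25]=0x2b: xor/RR
  [24:21] rd=7 = x7
  [20:17] rs=7 = x7

x7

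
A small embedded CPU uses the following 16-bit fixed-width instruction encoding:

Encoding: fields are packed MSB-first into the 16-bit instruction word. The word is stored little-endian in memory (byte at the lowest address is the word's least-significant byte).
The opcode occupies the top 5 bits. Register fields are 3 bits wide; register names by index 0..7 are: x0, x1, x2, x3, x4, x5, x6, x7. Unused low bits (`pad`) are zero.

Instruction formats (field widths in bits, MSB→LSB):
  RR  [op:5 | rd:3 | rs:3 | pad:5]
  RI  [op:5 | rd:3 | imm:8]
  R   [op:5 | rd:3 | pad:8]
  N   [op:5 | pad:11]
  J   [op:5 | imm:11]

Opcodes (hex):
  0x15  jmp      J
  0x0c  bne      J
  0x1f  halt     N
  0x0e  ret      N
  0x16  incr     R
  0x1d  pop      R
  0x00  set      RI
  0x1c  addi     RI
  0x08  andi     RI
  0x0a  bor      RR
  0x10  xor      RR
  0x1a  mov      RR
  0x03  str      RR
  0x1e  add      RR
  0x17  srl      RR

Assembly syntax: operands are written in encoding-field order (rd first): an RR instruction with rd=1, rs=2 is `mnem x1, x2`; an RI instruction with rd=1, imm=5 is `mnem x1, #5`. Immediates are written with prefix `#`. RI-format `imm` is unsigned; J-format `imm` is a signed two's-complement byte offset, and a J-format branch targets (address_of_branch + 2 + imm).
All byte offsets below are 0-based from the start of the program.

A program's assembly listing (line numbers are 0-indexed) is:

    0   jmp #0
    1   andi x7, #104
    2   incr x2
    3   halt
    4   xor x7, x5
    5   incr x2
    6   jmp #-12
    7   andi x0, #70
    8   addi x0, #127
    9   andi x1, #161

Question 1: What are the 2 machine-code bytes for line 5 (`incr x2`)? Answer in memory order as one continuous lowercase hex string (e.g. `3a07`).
L5: incr op=0x16:5|rd=2:3|pad=0:8 ⇒ 0xb200 ⇒ little 00 b2

00b2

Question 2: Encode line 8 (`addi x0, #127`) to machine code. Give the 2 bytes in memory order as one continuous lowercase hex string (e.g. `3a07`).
8. addi fields op=0x1c:5|rd=0:3|imm=127:8 → word e07fh → 7f e0

7fe0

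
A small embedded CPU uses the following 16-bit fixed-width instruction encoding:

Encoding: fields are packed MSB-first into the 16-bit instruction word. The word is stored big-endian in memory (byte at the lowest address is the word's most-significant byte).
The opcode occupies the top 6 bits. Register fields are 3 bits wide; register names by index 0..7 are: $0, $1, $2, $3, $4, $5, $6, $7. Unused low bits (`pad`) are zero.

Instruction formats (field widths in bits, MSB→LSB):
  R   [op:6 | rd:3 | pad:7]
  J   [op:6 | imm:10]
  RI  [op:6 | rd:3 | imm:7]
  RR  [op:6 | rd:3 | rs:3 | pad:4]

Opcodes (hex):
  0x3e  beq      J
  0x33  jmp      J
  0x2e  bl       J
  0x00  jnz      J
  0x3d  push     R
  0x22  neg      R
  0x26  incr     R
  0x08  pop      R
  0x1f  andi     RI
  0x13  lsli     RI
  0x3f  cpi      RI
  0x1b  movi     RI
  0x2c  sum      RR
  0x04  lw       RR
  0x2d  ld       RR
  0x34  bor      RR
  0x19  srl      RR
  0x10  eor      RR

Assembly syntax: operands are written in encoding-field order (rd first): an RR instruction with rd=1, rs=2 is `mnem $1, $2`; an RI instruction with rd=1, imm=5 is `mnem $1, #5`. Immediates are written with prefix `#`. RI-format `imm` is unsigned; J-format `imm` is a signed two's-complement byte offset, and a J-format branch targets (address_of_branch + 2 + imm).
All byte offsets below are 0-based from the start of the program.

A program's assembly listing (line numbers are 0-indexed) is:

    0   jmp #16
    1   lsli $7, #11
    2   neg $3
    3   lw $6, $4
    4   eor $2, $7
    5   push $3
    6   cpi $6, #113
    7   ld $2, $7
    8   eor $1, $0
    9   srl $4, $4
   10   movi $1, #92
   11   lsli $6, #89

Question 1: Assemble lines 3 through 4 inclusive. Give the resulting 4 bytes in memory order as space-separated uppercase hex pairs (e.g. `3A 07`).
13 40 41 70

3. lw fields op=0x4:6|rd=6:3|rs=4:3|pad=0:4 → word 1340h → 13 40
4. eor fields op=0x10:6|rd=2:3|rs=7:3|pad=0:4 → word 4170h → 41 70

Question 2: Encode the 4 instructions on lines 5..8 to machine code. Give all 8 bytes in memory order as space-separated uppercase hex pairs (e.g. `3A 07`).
L5: push op=0x3d:6|rd=3:3|pad=0:7 ⇒ 0xf580 ⇒ big f5 80
L6: cpi op=0x3f:6|rd=6:3|imm=113:7 ⇒ 0xff71 ⇒ big ff 71
L7: ld op=0x2d:6|rd=2:3|rs=7:3|pad=0:4 ⇒ 0xb570 ⇒ big b5 70
L8: eor op=0x10:6|rd=1:3|rs=0:3|pad=0:4 ⇒ 0x4080 ⇒ big 40 80

F5 80 FF 71 B5 70 40 80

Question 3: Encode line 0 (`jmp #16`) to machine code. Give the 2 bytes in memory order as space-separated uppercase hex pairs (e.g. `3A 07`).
CC 10

0. jmp fields op=0x33:6|imm=16:10 → word cc10h → cc 10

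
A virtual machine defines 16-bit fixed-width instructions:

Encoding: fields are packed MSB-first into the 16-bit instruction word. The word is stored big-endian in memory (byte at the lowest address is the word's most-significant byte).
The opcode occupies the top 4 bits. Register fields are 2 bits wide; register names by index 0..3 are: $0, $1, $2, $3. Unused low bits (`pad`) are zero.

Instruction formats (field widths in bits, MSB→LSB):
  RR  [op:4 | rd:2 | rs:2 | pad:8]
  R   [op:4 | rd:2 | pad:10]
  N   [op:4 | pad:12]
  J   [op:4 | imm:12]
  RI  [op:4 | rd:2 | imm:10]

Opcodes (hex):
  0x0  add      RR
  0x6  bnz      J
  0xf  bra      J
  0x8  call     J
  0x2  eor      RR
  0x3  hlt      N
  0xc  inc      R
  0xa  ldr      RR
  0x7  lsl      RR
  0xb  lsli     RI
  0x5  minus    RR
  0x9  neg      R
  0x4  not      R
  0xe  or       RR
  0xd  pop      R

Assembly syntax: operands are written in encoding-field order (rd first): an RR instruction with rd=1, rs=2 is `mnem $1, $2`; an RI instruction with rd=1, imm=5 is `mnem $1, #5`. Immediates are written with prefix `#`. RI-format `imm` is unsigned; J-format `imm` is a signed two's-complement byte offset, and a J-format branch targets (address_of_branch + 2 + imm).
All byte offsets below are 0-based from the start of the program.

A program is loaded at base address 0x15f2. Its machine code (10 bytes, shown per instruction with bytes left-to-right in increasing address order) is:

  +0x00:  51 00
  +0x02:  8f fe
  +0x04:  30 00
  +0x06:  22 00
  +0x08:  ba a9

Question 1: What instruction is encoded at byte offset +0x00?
[00] 51 00 → 0x5100
  top 4b → 0x5 → minus [RR]
  rd: (w>>10)&0x3=0x0 → $0
  rs: (w>>8)&0x3=0x1 → $1

minus $0, $1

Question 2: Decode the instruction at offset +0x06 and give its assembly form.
+0x06: 22 00 ⇒ word 0x2200 (big)
  top 4b → 0x2 → eor [RR]
  rd@[11:10]=0x0 ⇒ $0
  rs@[9:8]=0x2 ⇒ $2

eor $0, $2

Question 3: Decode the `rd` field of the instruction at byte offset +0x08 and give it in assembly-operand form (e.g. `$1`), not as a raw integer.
[08] ba a9 → 0xbaa9
  opcode bits[15:12]=0xb: lsli/RI
  rd: (w>>10)&0x3=0x2 → $2
  imm: (w>>0)&0x3ff=0x2a9 → #681

$2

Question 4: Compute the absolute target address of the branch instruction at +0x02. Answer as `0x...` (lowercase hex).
+0x02: 8f fe ⇒ word 0x8ffe (big)
  opcode bits[15:12]=0x8: call/J
  imm: (w>>0)&0xfff=0xffe (s12→-2) → #-2
  target = base 0x15f2 + off 0x02 + 2 + imm -2 = 0x15f4

0x15f4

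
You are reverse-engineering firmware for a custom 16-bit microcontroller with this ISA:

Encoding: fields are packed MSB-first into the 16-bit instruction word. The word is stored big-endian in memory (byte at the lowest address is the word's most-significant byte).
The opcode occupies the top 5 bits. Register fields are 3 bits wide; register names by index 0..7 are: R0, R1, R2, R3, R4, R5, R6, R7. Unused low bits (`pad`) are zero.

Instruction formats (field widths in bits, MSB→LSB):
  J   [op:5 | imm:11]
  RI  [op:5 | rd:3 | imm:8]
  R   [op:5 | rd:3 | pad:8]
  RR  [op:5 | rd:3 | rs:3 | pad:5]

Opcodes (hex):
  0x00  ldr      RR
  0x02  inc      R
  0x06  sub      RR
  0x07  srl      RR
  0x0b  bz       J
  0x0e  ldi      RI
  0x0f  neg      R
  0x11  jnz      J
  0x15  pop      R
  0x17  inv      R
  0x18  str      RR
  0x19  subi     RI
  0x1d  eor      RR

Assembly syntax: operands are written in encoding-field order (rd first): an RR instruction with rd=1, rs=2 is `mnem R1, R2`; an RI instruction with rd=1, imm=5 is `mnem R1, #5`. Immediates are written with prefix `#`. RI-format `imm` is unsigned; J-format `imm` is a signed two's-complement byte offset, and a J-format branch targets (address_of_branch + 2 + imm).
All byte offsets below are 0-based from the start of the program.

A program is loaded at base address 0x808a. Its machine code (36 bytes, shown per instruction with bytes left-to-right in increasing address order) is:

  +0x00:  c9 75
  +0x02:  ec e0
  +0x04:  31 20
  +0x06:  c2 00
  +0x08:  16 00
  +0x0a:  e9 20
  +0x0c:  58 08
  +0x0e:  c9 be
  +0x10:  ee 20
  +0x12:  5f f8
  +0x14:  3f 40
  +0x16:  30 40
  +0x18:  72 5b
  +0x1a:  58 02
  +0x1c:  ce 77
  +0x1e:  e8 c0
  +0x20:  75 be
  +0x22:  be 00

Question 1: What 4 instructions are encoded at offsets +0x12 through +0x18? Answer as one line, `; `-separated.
@+12  big-endian(5f f8) = 0x5ff8
  opcode bits[15:11]=0xb: bz/J
  [10:0] imm=2040 (s11→-8) = #-8
@+14  big-endian(3f 40) = 0x3f40
  opcode bits[15:11]=0x7: srl/RR
  [10:8] rd=7 = R7
  [7:5] rs=2 = R2
@+16  big-endian(30 40) = 0x3040
  opcode bits[15:11]=0x6: sub/RR
  [10:8] rd=0 = R0
  [7:5] rs=2 = R2
@+18  big-endian(72 5b) = 0x725b
  opcode bits[15:11]=0xe: ldi/RI
  [10:8] rd=2 = R2
  [7:0] imm=91 = #91

bz #-8; srl R7, R2; sub R0, R2; ldi R2, #91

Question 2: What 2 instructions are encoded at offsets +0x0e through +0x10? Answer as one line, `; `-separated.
@+0e  big-endian(c9 be) = 0xc9be
  op=0xc9be>>11=0x19 ⇒ subi (RI)
  [10:8] rd=1 = R1
  [7:0] imm=190 = #190
@+10  big-endian(ee 20) = 0xee20
  op=0xee20>>11=0x1d ⇒ eor (RR)
  [10:8] rd=6 = R6
  [7:5] rs=1 = R1

subi R1, #190; eor R6, R1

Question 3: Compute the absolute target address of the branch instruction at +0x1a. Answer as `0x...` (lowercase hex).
@+1a  big-endian(58 02) = 0x5802
  top 5b → 0xb → bz [J]
  imm: (w>>0)&0x7ff=0x2 → #2
  target = base 0x808a + off 0x1a + 2 + imm 2 = 0x80a8

0x80a8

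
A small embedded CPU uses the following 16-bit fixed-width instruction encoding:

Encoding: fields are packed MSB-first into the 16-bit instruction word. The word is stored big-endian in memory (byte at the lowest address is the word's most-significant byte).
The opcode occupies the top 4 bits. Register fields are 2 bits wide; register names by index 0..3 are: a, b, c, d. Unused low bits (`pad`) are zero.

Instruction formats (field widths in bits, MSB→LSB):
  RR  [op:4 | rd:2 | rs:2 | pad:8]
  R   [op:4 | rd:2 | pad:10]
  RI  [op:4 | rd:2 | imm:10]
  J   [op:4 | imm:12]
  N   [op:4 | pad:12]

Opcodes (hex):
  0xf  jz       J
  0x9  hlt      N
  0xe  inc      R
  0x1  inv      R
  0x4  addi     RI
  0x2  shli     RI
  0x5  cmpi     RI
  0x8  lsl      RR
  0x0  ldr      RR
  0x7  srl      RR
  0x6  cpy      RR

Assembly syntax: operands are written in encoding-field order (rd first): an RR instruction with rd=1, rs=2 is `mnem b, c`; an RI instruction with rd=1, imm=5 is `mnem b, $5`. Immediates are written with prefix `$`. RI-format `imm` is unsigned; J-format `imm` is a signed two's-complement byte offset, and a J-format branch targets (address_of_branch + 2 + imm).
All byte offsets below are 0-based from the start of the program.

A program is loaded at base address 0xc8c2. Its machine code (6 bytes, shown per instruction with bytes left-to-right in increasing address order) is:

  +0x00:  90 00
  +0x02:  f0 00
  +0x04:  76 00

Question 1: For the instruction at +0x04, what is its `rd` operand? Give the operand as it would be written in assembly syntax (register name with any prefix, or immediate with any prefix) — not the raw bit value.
b

+0x04: 76 00 ⇒ word 0x7600 (big)
  op=0x7600>>12=0x7 ⇒ srl (RR)
  [11:10] rd=1 = b
  [9:8] rs=2 = c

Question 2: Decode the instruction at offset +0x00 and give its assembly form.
hlt

@+00  big-endian(90 00) = 0x9000
  op=0x9000>>12=0x9 ⇒ hlt (N)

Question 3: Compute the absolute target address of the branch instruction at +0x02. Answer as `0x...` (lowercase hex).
off 0x02: read f0 00 as big → 0xf000
  opcode bits[15:12]=0xf: jz/J
  imm@[11:0]=0x0 ⇒ $0
  target = base 0xc8c2 + off 0x02 + 2 + imm 0 = 0xc8c6

0xc8c6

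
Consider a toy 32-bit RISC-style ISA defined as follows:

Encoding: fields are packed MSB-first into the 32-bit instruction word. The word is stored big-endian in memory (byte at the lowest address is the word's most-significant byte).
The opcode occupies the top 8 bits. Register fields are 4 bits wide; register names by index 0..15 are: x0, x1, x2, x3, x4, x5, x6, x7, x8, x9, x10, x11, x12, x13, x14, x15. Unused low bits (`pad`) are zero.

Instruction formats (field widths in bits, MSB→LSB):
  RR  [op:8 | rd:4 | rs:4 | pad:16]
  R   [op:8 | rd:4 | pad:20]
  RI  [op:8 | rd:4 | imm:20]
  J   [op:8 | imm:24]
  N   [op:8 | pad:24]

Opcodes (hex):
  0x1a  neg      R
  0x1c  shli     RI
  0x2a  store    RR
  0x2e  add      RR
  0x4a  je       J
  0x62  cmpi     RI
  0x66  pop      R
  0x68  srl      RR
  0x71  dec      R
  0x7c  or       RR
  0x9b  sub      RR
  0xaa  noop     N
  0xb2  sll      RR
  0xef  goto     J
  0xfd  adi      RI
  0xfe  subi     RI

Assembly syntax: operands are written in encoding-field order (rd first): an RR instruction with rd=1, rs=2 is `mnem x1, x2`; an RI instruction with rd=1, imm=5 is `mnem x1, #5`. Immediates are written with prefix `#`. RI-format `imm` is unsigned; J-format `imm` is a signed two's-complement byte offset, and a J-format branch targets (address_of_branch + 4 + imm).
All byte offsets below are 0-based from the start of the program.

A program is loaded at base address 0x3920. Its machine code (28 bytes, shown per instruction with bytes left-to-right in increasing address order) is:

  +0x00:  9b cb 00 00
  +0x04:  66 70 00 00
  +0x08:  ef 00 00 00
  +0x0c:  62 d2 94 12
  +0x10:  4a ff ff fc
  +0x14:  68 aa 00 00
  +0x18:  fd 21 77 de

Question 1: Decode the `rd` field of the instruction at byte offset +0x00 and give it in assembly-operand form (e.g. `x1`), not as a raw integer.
@+00  big-endian(9b cb 00 00) = 0x9bcb0000
  top 8b → 0x9b → sub [RR]
  rd: (w>>20)&0xf=0xc → x12
  rs: (w>>16)&0xf=0xb → x11

x12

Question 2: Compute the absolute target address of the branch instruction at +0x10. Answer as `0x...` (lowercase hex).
0x3930

+0x10: 4a ff ff fc ⇒ word 0x4afffffc (big)
  top 8b → 0x4a → je [J]
  imm: (w>>0)&0xffffff=0xfffffc (s24→-4) → #-4
  target = base 0x3920 + off 0x10 + 4 + imm -4 = 0x3930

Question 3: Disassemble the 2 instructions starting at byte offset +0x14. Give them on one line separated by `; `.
srl x10, x10; adi x2, #96222

[14] 68 aa 00 00 → 0x68aa0000
  op=0x68aa0000>>24=0x68 ⇒ srl (RR)
  rd@[23:20]=0xa ⇒ x10
  rs@[19:16]=0xa ⇒ x10
[18] fd 21 77 de → 0xfd2177de
  op=0xfd2177de>>24=0xfd ⇒ adi (RI)
  rd@[23:20]=0x2 ⇒ x2
  imm@[19:0]=0x177de ⇒ #96222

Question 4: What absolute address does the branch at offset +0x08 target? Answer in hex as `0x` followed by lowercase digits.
[08] ef 00 00 00 → 0xef000000
  opcode bits[31:24]=0xef: goto/J
  imm: (w>>0)&0xffffff=0x0 → #0
  target = base 0x3920 + off 0x08 + 4 + imm 0 = 0x392c

0x392c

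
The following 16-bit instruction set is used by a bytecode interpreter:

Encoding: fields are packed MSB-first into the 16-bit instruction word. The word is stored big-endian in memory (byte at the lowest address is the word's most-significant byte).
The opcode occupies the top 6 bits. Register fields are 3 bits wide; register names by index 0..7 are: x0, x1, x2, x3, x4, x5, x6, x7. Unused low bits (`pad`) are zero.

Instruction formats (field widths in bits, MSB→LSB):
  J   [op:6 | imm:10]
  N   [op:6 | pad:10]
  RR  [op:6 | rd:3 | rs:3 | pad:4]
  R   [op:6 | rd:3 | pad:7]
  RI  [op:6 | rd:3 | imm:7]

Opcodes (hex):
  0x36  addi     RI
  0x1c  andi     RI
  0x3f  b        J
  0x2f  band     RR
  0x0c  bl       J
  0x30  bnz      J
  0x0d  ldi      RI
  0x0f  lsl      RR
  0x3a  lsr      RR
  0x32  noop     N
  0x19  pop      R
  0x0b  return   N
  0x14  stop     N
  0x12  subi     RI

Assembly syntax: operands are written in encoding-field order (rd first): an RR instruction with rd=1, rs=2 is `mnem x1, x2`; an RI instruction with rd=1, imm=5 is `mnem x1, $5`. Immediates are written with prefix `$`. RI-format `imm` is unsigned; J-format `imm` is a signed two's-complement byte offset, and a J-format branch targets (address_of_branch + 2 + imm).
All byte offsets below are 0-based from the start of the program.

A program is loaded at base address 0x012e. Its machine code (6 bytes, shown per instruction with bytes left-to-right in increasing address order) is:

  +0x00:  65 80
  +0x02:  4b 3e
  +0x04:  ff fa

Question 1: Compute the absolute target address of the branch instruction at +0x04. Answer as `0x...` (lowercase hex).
0x012e

+0x04: ff fa ⇒ word 0xfffa (big)
  opcode bits[15:10]=0x3f: b/J
  imm@[9:0]=0x3fa (s10→-6) ⇒ $-6
  target = base 0x012e + off 0x04 + 2 + imm -6 = 0x012e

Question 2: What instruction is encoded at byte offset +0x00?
@+00  big-endian(65 80) = 0x6580
  op=0x6580>>10=0x19 ⇒ pop (R)
  rd@[9:7]=0x3 ⇒ x3

pop x3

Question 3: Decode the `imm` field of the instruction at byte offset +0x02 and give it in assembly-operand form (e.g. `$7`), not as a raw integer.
$62

[02] 4b 3e → 0x4b3e
  top 6b → 0x12 → subi [RI]
  [9:7] rd=6 = x6
  [6:0] imm=62 = $62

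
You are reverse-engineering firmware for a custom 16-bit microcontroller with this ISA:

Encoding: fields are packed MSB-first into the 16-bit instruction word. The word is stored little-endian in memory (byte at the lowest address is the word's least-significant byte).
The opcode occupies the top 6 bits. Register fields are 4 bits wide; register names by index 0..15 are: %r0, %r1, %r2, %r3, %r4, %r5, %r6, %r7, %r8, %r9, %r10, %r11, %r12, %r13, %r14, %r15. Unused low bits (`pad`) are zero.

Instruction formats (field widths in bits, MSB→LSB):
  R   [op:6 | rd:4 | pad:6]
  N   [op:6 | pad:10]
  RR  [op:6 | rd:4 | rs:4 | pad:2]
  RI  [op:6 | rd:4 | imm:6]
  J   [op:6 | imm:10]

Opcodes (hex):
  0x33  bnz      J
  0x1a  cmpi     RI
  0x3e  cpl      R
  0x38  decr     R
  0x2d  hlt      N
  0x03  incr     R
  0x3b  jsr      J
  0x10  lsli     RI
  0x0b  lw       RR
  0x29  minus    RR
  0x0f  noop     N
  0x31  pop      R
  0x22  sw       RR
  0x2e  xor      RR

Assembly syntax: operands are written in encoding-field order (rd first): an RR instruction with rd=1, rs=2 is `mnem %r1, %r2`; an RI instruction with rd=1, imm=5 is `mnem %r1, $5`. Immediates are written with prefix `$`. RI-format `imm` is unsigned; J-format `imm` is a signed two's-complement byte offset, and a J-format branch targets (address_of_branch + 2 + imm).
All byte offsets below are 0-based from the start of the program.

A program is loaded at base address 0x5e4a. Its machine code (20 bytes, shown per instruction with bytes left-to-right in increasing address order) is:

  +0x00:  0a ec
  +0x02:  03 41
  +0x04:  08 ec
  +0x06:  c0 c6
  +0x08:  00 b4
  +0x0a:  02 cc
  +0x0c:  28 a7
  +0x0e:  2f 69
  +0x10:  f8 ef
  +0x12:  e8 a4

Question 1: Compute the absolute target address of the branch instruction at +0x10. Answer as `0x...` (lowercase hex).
off 0x10: read f8 ef as little → 0xeff8
  opcode bits[15:10]=0x3b: jsr/J
  imm: (w>>0)&0x3ff=0x3f8 (s10→-8) → $-8
  target = base 0x5e4a + off 0x10 + 2 + imm -8 = 0x5e54

0x5e54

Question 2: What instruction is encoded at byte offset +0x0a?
@+0a  little-endian(02 cc) = 0xcc02
  opcode bits[15:10]=0x33: bnz/J
  [9:0] imm=2 = $2

bnz $2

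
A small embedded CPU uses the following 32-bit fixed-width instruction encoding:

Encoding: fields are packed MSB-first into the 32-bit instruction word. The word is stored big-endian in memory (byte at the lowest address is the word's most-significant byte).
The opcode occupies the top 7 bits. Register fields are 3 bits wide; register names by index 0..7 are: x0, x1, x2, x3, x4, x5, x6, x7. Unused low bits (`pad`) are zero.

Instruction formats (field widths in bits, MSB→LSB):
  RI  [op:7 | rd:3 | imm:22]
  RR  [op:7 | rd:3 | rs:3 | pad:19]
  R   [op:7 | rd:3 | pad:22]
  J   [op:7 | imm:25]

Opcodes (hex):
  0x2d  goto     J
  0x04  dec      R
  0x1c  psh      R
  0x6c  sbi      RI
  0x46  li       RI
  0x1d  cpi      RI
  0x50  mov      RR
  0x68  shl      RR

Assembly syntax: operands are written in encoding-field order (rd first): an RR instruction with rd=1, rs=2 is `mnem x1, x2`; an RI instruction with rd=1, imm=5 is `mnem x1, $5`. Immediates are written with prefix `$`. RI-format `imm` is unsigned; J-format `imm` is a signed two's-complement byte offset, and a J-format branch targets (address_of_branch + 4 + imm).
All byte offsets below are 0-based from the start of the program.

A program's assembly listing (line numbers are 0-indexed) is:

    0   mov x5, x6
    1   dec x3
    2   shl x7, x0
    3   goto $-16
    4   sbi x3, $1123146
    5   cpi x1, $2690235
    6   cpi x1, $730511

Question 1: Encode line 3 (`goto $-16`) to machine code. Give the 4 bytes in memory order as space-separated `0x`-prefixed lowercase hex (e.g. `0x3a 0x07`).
L3: goto op=0x2d:7|imm=-16:25 ⇒ 0x5bfffff0 ⇒ big 5b ff ff f0

0x5b 0xff 0xff 0xf0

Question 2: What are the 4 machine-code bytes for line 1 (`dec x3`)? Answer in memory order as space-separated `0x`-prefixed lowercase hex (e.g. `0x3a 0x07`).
0x08 0xc0 0x00 0x00

1. dec fields op=0x4:7|rd=3:3|pad=0:22 → word 08c00000h → 08 c0 00 00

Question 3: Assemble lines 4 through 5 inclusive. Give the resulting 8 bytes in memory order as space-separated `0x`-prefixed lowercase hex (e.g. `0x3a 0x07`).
line 4 (sbi): pack op=0x6c:7|rd=3:3|imm=1123146:22 = 0xd8d1234a; big→ d8 d1 23 4a
line 5 (cpi): pack op=0x1d:7|rd=1:3|imm=2690235:22 = 0x3a690cbb; big→ 3a 69 0c bb

0xd8 0xd1 0x23 0x4a 0x3a 0x69 0x0c 0xbb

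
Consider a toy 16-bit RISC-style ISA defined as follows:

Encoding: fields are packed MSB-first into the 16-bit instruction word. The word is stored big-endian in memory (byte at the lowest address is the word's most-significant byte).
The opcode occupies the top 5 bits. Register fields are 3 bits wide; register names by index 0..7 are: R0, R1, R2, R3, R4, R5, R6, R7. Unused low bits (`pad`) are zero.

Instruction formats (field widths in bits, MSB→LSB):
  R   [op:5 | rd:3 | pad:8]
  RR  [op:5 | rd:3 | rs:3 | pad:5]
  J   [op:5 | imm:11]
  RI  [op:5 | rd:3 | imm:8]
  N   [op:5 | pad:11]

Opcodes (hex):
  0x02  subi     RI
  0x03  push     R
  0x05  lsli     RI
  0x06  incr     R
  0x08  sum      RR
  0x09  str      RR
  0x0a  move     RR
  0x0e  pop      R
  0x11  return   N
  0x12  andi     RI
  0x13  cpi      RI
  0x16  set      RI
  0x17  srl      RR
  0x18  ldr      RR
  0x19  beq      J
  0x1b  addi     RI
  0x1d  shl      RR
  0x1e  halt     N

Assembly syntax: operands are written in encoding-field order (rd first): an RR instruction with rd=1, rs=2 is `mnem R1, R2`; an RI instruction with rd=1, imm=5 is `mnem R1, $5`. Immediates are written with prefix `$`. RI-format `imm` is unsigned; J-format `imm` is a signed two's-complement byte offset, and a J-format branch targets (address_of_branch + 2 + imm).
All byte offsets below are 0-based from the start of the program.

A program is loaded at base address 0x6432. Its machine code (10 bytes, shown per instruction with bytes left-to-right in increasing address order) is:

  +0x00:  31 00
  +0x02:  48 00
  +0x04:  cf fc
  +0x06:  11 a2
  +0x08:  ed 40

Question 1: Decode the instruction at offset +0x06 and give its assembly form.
subi R1, $162

off 0x06: read 11 a2 as big → 0x11a2
  top 5b → 0x2 → subi [RI]
  rd: (w>>8)&0x7=0x1 → R1
  imm: (w>>0)&0xff=0xa2 → $162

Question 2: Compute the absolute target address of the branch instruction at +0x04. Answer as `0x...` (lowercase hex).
0x6434

@+04  big-endian(cf fc) = 0xcffc
  opcode bits[15:11]=0x19: beq/J
  [10:0] imm=2044 (s11→-4) = $-4
  target = base 0x6432 + off 0x04 + 2 + imm -4 = 0x6434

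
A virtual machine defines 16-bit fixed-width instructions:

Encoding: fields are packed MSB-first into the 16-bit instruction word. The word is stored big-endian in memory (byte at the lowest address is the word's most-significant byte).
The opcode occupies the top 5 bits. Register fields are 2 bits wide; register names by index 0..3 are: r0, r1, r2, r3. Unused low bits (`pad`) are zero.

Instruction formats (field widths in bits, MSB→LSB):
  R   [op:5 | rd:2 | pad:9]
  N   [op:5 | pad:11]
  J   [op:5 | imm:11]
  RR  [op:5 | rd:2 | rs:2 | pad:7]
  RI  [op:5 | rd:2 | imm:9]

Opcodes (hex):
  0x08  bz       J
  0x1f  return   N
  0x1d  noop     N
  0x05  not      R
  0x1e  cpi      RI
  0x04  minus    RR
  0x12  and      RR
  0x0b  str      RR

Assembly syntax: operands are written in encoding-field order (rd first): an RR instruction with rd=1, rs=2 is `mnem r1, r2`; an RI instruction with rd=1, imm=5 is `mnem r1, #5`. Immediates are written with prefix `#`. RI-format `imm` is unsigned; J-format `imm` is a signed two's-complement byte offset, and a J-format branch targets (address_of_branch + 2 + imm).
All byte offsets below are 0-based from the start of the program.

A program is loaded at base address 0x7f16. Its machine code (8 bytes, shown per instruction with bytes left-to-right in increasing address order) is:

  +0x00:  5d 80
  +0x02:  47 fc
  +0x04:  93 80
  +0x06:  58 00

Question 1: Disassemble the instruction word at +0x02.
[02] 47 fc → 0x47fc
  top 5b → 0x8 → bz [J]
  [10:0] imm=2044 (s11→-4) = #-4

bz #-4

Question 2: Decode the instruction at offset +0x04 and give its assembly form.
@+04  big-endian(93 80) = 0x9380
  opcode bits[15:11]=0x12: and/RR
  rd@[10:9]=0x1 ⇒ r1
  rs@[8:7]=0x3 ⇒ r3

and r1, r3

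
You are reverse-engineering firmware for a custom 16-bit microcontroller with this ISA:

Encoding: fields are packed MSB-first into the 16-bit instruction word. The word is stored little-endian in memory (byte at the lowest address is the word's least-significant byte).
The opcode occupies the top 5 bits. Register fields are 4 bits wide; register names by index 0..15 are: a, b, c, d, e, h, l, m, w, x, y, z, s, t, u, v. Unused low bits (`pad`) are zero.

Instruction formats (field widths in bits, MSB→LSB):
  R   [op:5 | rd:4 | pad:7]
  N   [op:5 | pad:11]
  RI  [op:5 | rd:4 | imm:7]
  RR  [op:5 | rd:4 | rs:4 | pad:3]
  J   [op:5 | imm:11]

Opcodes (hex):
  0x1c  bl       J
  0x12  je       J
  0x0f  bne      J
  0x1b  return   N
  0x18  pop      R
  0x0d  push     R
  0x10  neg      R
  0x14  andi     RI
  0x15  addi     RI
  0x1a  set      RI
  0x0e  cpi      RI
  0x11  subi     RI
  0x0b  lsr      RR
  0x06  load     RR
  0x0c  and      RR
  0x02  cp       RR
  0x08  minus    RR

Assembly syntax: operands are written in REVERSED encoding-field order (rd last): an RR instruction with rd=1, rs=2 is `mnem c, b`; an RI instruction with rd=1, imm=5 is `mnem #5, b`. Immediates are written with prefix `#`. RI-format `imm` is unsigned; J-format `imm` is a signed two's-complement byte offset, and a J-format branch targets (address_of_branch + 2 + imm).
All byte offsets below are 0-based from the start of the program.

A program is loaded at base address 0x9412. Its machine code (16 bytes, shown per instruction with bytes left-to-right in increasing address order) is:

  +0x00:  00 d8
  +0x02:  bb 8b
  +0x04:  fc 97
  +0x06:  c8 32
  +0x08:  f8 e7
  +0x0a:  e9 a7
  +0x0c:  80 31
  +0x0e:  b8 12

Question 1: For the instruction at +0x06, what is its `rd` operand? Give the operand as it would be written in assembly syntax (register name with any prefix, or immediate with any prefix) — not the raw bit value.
off 0x06: read c8 32 as little → 0x32c8
  top 5b → 0x6 → load [RR]
  [10:7] rd=5 = h
  [6:3] rs=9 = x

h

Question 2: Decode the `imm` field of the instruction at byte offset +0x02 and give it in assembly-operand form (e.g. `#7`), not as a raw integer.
#59

@+02  little-endian(bb 8b) = 0x8bbb
  op=0x8bbb>>11=0x11 ⇒ subi (RI)
  [10:7] rd=7 = m
  [6:0] imm=59 = #59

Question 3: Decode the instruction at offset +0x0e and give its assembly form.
cp m, h

off 0x0e: read b8 12 as little → 0x12b8
  top 5b → 0x2 → cp [RR]
  rd: (w>>7)&0xf=0x5 → h
  rs: (w>>3)&0xf=0x7 → m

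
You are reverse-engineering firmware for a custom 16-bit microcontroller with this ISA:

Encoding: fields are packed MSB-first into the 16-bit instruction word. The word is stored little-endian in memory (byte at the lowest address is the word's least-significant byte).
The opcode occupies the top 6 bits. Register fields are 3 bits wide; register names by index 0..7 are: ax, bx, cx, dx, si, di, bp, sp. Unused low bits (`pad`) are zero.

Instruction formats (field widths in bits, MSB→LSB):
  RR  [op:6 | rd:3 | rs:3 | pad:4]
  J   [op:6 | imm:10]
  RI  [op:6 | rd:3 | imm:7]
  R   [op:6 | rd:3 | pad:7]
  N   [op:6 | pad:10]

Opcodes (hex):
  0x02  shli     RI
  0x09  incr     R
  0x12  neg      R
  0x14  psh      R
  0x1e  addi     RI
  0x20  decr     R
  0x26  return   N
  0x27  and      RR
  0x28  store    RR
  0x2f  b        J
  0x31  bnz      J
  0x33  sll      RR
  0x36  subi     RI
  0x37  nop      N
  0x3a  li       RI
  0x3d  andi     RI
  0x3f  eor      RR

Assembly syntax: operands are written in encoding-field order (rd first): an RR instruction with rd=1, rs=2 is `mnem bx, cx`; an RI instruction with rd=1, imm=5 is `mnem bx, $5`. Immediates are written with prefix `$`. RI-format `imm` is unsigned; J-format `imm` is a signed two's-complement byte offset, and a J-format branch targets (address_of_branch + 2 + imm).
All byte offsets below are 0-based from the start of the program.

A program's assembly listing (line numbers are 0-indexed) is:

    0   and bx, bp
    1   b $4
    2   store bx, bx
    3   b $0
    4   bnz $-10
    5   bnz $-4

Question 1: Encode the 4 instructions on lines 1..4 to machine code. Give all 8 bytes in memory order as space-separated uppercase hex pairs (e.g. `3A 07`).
04 BC 90 A0 00 BC F6 C7

line 1 (b): pack op=0x2f:6|imm=4:10 = 0xbc04; little→ 04 bc
line 2 (store): pack op=0x28:6|rd=1:3|rs=1:3|pad=0:4 = 0xa090; little→ 90 a0
line 3 (b): pack op=0x2f:6|imm=0:10 = 0xbc00; little→ 00 bc
line 4 (bnz): pack op=0x31:6|imm=-10:10 = 0xc7f6; little→ f6 c7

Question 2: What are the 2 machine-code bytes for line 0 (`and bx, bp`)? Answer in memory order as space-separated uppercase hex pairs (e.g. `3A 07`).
0. and fields op=0x27:6|rd=1:3|rs=6:3|pad=0:4 → word 9ce0h → e0 9c

E0 9C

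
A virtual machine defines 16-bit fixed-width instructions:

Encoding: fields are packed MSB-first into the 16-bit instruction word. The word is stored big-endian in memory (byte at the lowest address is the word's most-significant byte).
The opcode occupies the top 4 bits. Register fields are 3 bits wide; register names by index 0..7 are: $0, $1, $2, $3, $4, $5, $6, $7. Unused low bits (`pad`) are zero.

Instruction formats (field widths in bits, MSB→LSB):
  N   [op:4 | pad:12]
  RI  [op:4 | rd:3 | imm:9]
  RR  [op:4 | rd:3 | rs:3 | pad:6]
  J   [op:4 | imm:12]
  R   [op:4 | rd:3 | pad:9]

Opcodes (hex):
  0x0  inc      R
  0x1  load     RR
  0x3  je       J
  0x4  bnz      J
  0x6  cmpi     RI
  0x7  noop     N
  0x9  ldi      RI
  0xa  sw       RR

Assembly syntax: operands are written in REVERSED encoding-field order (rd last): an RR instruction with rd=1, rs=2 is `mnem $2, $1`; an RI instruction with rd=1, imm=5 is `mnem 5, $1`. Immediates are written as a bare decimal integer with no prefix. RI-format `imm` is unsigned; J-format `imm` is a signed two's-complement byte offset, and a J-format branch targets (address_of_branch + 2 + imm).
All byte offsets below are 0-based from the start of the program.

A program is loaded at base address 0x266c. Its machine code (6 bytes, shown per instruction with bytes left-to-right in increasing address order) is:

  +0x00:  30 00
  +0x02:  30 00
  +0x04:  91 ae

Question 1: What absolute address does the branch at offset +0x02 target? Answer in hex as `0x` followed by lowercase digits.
[02] 30 00 → 0x3000
  opcode bits[15:12]=0x3: je/J
  [11:0] imm=0 = 0
  target = base 0x266c + off 0x02 + 2 + imm 0 = 0x2670

0x2670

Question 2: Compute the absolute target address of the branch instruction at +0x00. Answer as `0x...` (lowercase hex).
+0x00: 30 00 ⇒ word 0x3000 (big)
  top 4b → 0x3 → je [J]
  imm@[11:0]=0x0 ⇒ 0
  target = base 0x266c + off 0x00 + 2 + imm 0 = 0x266e

0x266e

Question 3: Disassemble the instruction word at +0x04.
[04] 91 ae → 0x91ae
  top 4b → 0x9 → ldi [RI]
  rd: (w>>9)&0x7=0x0 → $0
  imm: (w>>0)&0x1ff=0x1ae → 430

ldi 430, $0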